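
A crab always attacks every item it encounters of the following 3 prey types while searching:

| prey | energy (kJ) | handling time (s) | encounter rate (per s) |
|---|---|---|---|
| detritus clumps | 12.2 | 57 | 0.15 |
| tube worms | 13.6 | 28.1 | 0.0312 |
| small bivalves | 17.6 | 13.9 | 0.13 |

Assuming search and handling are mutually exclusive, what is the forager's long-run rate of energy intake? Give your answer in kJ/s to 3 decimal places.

R = (0.15×12.2 + 0.0312×13.6 + 0.13×17.6) / (1 + 0.15×57 + 0.0312×28.1 + 0.13×13.9) = 4.542/12.23 = 0.3713 kJ/s.

0.371 kJ/s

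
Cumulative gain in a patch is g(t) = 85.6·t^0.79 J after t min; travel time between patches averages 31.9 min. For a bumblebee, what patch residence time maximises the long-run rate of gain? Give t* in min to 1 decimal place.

120.0 min

By the marginal value theorem, leave when the instantaneous gain rate g'(t) equals the habitat-wide average g(t)/(T + t).
g'(t) = 0.79·85.6·t^-0.21. Setting 0.79·85.6·t^-0.21 = 85.6·t^0.79/(31.9+t) gives 0.79(31.9+t) = t, so 0.21·t = 0.79×31.9.
t* = 0.79×31.9/0.21 = 120 min.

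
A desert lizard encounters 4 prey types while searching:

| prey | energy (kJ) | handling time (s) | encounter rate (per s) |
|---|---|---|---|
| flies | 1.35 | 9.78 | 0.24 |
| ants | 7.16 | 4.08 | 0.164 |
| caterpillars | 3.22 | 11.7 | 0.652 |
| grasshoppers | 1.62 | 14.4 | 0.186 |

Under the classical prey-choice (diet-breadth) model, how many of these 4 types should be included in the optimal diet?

Rank by E/h (kJ/s): ants 1.75, caterpillars 0.275, flies 0.138, grasshoppers 0.113. Include each in turn until the next type's E/h falls below the running intake rate.
Rate on top 1: 0.7035. caterpillars: 0.275 < 0.7035 → exclude; stop.
Optimal diet: ants — 1 of 4 types.

1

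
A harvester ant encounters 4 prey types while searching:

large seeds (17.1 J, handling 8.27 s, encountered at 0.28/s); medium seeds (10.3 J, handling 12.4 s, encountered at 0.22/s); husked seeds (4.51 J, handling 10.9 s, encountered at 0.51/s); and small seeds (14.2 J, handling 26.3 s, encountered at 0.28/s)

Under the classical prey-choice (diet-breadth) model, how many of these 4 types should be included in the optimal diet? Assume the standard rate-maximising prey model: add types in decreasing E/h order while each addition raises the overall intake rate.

Profitabilities (E/h, J/s): large seeds 2.07, medium seeds 0.831, small seeds 0.54, husked seeds 0.414. Add prey in this order while the next type's profitability exceeds the intake rate on those already taken.
Rate on top 1: 1.444. medium seeds: 0.831 < 1.444 → exclude; stop.
Optimal diet: large seeds — 1 of 4 types.

1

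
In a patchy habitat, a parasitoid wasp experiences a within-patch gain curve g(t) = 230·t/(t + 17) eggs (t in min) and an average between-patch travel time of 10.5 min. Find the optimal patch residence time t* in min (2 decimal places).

By the marginal value theorem, leave when the instantaneous gain rate g'(t) equals the habitat-wide average g(t)/(T + t).
g'(t) = 230·17/(t + 17)². Setting 230·17/(t+17)² = 230t/[(t+17)(10.5+t)] gives 17(10.5+t) = t(t+17), so t² = 17×10.5 = 178.5.
t* = √178.5 = 13.36 min.

13.36 min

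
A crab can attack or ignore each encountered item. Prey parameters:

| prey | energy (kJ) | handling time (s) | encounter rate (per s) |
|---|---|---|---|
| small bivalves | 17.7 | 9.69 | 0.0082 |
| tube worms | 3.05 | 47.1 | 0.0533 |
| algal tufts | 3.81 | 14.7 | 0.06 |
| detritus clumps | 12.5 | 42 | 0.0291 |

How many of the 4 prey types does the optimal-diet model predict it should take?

Rank by E/h (kJ/s): small bivalves 1.83, detritus clumps 0.298, algal tufts 0.259, tube worms 0.0648. Include each in turn until the next type's E/h falls below the running intake rate.
Rate on top 1: 0.1345. detritus clumps: 0.298 > 0.1345 → include.
Rate on top 2: 0.2211. algal tufts: 0.259 > 0.2211 → include.
Rate on top 3: 0.2316. tube worms: 0.0648 < 0.2316 → exclude; stop.
Optimal diet: small bivalves, detritus clumps, algal tufts — 3 of 4 types.

3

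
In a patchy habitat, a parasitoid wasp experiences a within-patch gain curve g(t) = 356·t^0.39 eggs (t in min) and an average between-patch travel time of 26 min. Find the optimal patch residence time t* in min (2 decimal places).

By the marginal value theorem, leave when the instantaneous gain rate g'(t) equals the habitat-wide average g(t)/(T + t).
g'(t) = 0.39·356·t^-0.61. Setting 0.39·356·t^-0.61 = 356·t^0.39/(26+t) gives 0.39(26+t) = t, so 0.61·t = 0.39×26.
t* = 0.39×26/0.61 = 16.62 min.

16.62 min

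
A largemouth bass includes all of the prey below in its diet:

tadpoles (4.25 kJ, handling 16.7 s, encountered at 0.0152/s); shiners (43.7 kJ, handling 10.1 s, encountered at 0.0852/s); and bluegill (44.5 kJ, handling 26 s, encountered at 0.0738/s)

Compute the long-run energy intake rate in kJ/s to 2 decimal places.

Energy encountered per unit search time: 0.0152×4.25 + 0.0852×43.7 + 0.0738×44.5 = 7.072 kJ/s.
Handling time per unit search time: 0.0152×16.7 + 0.0852×10.1 + 0.0738×26 = 3.033.
Rate = 7.072/(1 + 3.033) = 1.753 kJ/s.

1.75 kJ/s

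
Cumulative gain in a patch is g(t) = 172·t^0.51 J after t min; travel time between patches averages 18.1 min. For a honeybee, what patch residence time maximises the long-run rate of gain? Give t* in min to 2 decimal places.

By the marginal value theorem, leave when the instantaneous gain rate g'(t) equals the habitat-wide average g(t)/(T + t).
g'(t) = 0.51·172·t^-0.49. Setting 0.51·172·t^-0.49 = 172·t^0.51/(18.1+t) gives 0.51(18.1+t) = t, so 0.49·t = 0.51×18.1.
t* = 0.51×18.1/0.49 = 18.84 min.

18.84 min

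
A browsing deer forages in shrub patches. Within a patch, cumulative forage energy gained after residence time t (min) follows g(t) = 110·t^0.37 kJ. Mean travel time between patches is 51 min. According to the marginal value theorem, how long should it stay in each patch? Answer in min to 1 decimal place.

Optimal t* satisfies g'(t*) = g(t*)/(T + t*).
g'(t) = 0.37·110·t^-0.63. Setting 0.37·110·t^-0.63 = 110·t^0.37/(51+t) gives 0.37(51+t) = t, so 0.63·t = 0.37×51.
t* = 0.37×51/0.63 = 29.95 min.

30.0 min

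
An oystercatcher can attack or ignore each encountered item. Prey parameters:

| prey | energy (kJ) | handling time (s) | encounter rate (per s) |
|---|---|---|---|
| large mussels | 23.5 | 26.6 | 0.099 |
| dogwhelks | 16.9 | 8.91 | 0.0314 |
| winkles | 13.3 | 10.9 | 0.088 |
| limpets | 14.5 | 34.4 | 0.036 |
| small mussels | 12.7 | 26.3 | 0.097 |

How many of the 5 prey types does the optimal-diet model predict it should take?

E/h in descending order: dogwhelks 1.9, winkles 1.22, large mussels 0.883, small mussels 0.483, limpets 0.422 kJ/s. The optimal diet is the largest prefix of this list for which every included type satisfies E_i/h_i > R on the types above it.
Rate on top 1: 0.4147. winkles: 1.22 > 0.4147 → include.
Rate on top 2: 0.7597. large mussels: 0.883 > 0.7597 → include.
Rate on top 3: 0.8266. small mussels: 0.483 < 0.8266 → exclude; stop.
Optimal diet: dogwhelks, winkles, large mussels — 3 of 5 types.

3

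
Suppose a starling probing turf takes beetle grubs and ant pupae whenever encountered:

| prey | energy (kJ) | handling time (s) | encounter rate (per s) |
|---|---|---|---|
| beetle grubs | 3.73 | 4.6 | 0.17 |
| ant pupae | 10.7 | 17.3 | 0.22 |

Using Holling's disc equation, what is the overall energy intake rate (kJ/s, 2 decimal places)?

0.53 kJ/s

R = Σλ_iE_i / (1 + Σλ_ih_i)
Numerator: 0.17×3.73 + 0.22×10.7 = 2.988
Denominator: 1 + 0.17×4.6 + 0.22×17.3 = 5.588
R = 2.988/5.588 = 0.5347 kJ/s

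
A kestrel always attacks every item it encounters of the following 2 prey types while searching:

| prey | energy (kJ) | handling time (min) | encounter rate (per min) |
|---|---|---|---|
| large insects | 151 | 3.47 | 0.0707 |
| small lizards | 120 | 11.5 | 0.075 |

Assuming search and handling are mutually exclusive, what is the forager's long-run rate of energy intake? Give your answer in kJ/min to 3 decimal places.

R = (0.0707×151 + 0.075×120) / (1 + 0.0707×3.47 + 0.075×11.5) = 19.68/2.108 = 9.335 kJ/min.

9.335 kJ/min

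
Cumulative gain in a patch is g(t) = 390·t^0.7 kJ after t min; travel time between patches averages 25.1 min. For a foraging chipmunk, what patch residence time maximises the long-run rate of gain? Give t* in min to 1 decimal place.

Maximise g(t)/(T+t): set derivative to zero → g'(t)(T+t) = g(t).
g'(t) = 0.7·390·t^-0.3. Setting 0.7·390·t^-0.3 = 390·t^0.7/(25.1+t) gives 0.7(25.1+t) = t, so 0.30·t = 0.7×25.1.
t* = 0.7×25.1/0.30 = 58.57 min.

58.6 min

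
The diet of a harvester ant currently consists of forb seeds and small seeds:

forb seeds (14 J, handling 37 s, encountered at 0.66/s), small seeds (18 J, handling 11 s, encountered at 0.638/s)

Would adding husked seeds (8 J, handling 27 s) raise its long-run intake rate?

On forb seeds and small seeds alone, R = ΣλE/(1+Σλh) = 20.72/32.44 = 0.6389 J/s.
husked seeds: E/h = 8/27 = 0.2963 J/s.
0.2963 < 0.6389, so adding husked seeds would lower the average — exclude it.

No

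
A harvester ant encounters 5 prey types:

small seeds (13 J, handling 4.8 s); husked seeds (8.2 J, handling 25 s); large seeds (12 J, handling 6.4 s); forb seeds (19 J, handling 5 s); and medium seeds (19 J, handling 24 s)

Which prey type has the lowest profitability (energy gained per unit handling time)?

Profitability E/h (J/s): small seeds = 13/4.8 = 2.71, husked seeds = 8.2/25 = 0.328, large seeds = 12/6.4 = 1.88, forb seeds = 19/5 = 3.8, medium seeds = 19/24 = 0.792.
Ranked: forb seeds > small seeds > large seeds > medium seeds > husked seeds.

husked seeds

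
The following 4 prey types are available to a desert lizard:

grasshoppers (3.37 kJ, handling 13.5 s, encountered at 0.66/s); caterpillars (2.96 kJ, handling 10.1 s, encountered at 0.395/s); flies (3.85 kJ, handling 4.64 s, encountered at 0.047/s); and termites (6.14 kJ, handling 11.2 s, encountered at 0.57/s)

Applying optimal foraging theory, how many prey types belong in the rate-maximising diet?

2

E/h in descending order: flies 0.83, termites 0.548, caterpillars 0.293, grasshoppers 0.25 kJ/s. The optimal diet is the largest prefix of this list for which every included type satisfies E_i/h_i > R on the types above it.
Rate on top 1: 0.1486. termites: 0.548 > 0.1486 → include.
Rate on top 2: 0.4842. caterpillars: 0.293 < 0.4842 → exclude; stop.
Optimal diet: flies, termites — 2 of 4 types.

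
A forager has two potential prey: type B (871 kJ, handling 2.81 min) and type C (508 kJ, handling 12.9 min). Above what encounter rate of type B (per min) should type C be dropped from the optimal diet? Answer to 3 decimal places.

0.052 per min

The zero-one rule: include type C iff E₂/h₂ > λE₁/(1+λh₁). Equality gives the switch point.
λE₁h₂ = E₂ + λE₂h₁ ⇒ λ = E₂/(E₁h₂ − E₂h₁) = 508/(1.124e+04 − 1427) = 0.05179 per min.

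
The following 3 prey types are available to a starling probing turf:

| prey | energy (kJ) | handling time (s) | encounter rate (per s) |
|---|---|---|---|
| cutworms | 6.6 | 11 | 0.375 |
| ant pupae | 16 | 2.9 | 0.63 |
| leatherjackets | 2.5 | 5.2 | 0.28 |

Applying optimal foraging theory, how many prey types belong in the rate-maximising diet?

1

E/h in descending order: ant pupae 5.52, cutworms 0.6, leatherjackets 0.481 kJ/s. The optimal diet is the largest prefix of this list for which every included type satisfies E_i/h_i > R on the types above it.
Rate on top 1: 3.566. cutworms: 0.6 < 3.566 → exclude; stop.
Optimal diet: ant pupae — 1 of 3 types.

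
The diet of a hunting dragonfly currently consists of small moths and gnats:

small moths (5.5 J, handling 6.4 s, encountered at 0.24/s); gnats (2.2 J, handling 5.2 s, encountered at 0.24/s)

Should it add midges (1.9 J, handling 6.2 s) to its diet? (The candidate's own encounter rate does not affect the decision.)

Current rate: (0.24×5.5 + 0.24×2.2)/(1 + 0.24×6.4 + 0.24×5.2) = 0.4884 J/s.
Profitability of midges: 1.9/6.2 = 0.3065 J/s.
0.3065 < 0.4884, so adding midges would lower the average — exclude it.

No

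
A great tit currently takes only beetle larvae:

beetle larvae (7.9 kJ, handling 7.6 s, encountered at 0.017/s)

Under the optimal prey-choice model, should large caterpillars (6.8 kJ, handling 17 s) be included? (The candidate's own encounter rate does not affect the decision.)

Yes

Intake rate on the current diet: R = (0.017×7.9) / (1 + 0.017×7.6) = 0.1343/1.129 = 0.1189 kJ/s.
large caterpillars: E/h = 6.8/17 = 0.4 kJ/s.
Since 0.4 > R, including large caterpillars increases the long-run rate.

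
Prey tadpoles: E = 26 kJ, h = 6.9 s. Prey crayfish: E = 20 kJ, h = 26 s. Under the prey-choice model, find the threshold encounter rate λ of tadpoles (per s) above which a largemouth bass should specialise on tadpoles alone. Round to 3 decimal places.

0.037 per s

Drop crayfish once their profitability E₂/h₂ falls below the rate achievable on tadpoles alone: E₂/h₂ = λE₁/(1 + λh₁).
Solve for λ: λE₁h₂ = E₂(1 + λh₁) → λ(E₁h₂ − E₂h₁) = E₂ → λ = E₂/(E₁h₂ − E₂h₁).
λ = 20/(26×26 − 20×6.9) = 20/538 = 0.03717 per s.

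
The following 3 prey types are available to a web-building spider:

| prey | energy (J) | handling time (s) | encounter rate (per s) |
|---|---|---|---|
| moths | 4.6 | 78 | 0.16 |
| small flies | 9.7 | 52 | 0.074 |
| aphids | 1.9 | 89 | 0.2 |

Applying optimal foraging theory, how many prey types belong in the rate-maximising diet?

Rank by E/h (J/s): small flies 0.187, moths 0.059, aphids 0.0213. Include each in turn until the next type's E/h falls below the running intake rate.
Rate on top 1: 0.1481. moths: 0.059 < 0.1481 → exclude; stop.
Optimal diet: small flies — 1 of 3 types.

1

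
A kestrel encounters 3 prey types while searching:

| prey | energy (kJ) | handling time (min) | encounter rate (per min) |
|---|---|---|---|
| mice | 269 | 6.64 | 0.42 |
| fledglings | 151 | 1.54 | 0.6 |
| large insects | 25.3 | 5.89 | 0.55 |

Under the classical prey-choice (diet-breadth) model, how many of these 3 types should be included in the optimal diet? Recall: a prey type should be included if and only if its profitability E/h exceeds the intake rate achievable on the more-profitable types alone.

E/h in descending order: fledglings 98.1, mice 40.5, large insects 4.3 kJ/min. The optimal diet is the largest prefix of this list for which every included type satisfies E_i/h_i > R on the types above it.
Rate on top 1: 47.09. mice: 40.5 < 47.09 → exclude; stop.
Optimal diet: fledglings — 1 of 3 types.

1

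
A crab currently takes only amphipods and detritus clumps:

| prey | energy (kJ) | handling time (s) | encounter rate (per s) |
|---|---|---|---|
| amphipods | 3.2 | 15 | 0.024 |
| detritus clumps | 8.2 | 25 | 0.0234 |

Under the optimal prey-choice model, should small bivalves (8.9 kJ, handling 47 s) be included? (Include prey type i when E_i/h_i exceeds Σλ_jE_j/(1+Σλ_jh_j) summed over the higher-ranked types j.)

Intake rate on the current diet: R = (0.024×3.2 + 0.0234×8.2) / (1 + 0.024×15 + 0.0234×25) = 0.2687/1.945 = 0.1381 kJ/s.
small bivalves: E/h = 8.9/47 = 0.1894 kJ/s.
0.1894 > 0.1381, so adding small bivalves raises the average — include it.

Yes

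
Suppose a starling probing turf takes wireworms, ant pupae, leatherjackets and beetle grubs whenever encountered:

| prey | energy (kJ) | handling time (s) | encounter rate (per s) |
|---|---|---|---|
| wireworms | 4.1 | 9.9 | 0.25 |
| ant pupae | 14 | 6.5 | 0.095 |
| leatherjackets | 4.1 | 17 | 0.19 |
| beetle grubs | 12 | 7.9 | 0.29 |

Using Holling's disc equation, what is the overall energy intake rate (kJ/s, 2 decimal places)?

R = Σλ_iE_i / (1 + Σλ_ih_i)
Numerator: 0.25×4.1 + 0.095×14 + 0.19×4.1 + 0.29×12 = 6.614
Denominator: 1 + 0.25×9.9 + 0.095×6.5 + 0.19×17 + 0.29×7.9 = 9.614
R = 6.614/9.614 = 0.688 kJ/s

0.69 kJ/s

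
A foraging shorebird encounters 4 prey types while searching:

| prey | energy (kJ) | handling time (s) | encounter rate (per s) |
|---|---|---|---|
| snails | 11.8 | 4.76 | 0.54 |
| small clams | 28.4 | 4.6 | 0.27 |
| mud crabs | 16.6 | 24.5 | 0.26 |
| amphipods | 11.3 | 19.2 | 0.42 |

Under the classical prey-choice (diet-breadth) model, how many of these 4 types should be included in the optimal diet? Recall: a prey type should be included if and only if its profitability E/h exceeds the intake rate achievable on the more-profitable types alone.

Rank by E/h (kJ/s): small clams 6.17, snails 2.48, mud crabs 0.678, amphipods 0.589. Include each in turn until the next type's E/h falls below the running intake rate.
Rate on top 1: 3.42. snails: 2.48 < 3.42 → exclude; stop.
Optimal diet: small clams — 1 of 4 types.

1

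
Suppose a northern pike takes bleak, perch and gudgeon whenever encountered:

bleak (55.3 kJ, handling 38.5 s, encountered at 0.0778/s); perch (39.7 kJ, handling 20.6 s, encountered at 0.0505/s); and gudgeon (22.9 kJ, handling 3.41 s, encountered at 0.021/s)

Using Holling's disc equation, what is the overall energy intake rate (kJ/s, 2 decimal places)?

1.33 kJ/s

R = (0.0778×55.3 + 0.0505×39.7 + 0.021×22.9) / (1 + 0.0778×38.5 + 0.0505×20.6 + 0.021×3.41) = 6.788/5.107 = 1.329 kJ/s.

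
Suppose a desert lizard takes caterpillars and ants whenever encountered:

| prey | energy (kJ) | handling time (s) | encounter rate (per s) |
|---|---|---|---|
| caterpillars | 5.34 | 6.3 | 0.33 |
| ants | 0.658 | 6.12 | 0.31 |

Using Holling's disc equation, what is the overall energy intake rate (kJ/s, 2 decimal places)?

0.40 kJ/s

R = Σλ_iE_i / (1 + Σλ_ih_i)
Numerator: 0.33×5.34 + 0.31×0.658 = 1.966
Denominator: 1 + 0.33×6.3 + 0.31×6.12 = 4.976
R = 1.966/4.976 = 0.3951 kJ/s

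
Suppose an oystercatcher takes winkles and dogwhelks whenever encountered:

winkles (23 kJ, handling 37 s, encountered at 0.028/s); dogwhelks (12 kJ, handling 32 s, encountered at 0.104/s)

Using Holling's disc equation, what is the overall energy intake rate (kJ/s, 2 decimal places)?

0.35 kJ/s

Energy encountered per unit search time: 0.028×23 + 0.104×12 = 1.892 kJ/s.
Handling time per unit search time: 0.028×37 + 0.104×32 = 4.364.
Rate = 1.892/(1 + 4.364) = 0.3527 kJ/s.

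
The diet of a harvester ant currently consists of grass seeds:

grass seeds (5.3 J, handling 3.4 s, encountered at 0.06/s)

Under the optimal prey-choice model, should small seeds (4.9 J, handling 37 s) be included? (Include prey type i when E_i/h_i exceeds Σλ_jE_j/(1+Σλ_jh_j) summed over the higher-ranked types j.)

No

Intake rate on the current diet: R = (0.06×5.3) / (1 + 0.06×3.4) = 0.318/1.204 = 0.2641 J/s.
small seeds: E/h = 4.9/37 = 0.1324 J/s.
Since 0.1324 < R, time spent handling small seeds is better spent searching.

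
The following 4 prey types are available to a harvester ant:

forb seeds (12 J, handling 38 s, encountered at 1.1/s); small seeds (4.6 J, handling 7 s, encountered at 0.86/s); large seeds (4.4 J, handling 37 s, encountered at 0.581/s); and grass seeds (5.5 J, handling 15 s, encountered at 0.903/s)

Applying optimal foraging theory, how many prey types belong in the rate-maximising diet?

1

Profitabilities (E/h, J/s): small seeds 0.657, grass seeds 0.367, forb seeds 0.316, large seeds 0.119. Add prey in this order while the next type's profitability exceeds the intake rate on those already taken.
Rate on top 1: 0.5635. grass seeds: 0.367 < 0.5635 → exclude; stop.
Optimal diet: small seeds — 1 of 4 types.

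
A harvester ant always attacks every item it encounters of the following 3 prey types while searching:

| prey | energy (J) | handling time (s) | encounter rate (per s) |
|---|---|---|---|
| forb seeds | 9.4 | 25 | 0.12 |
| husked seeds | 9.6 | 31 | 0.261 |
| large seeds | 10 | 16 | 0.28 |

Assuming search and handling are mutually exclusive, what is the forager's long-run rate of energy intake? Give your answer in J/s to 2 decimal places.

R = Σλ_iE_i / (1 + Σλ_ih_i)
Numerator: 0.12×9.4 + 0.261×9.6 + 0.28×10 = 6.434
Denominator: 1 + 0.12×25 + 0.261×31 + 0.28×16 = 16.57
R = 6.434/16.57 = 0.3882 J/s

0.39 J/s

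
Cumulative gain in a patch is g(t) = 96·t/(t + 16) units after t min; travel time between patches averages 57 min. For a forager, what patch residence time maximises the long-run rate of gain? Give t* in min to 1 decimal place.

30.2 min

Maximise g(t)/(T+t): set derivative to zero → g'(t)(T+t) = g(t).
g'(t) = 96·16/(t + 16)². Setting 96·16/(t+16)² = 96t/[(t+16)(57+t)] gives 16(57+t) = t(t+16), so t² = 16×57 = 912.
t* = √912 = 30.2 min.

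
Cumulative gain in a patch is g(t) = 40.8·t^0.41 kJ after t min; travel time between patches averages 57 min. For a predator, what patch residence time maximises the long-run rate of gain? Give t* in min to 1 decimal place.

Maximise g(t)/(T+t): set derivative to zero → g'(t)(T+t) = g(t).
g'(t) = 0.41·40.8·t^-0.59. Setting 0.41·40.8·t^-0.59 = 40.8·t^0.41/(57+t) gives 0.41(57+t) = t, so 0.59·t = 0.41×57.
t* = 0.41×57/0.59 = 39.61 min.

39.6 min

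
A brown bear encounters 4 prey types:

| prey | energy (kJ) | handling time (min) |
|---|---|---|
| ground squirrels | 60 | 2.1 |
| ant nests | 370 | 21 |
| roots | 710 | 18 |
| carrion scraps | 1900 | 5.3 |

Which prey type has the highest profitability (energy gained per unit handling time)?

In descending order of E/h:
carrion scraps: 1900/5.3 = 358 kJ/min
roots: 710/18 = 39.4 kJ/min
ground squirrels: 60/2.1 = 28.6 kJ/min
ant nests: 370/21 = 17.6 kJ/min

carrion scraps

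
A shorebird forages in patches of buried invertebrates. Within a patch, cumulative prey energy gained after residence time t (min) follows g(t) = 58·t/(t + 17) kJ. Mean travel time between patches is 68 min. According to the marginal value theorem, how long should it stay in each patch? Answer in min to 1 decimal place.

Optimal t* satisfies g'(t*) = g(t*)/(T + t*).
g'(t) = 58·17/(t + 17)². Setting 58·17/(t+17)² = 58t/[(t+17)(68+t)] gives 17(68+t) = t(t+17), so t² = 17×68 = 1156.
t* = √1156 = 34 min.

34.0 min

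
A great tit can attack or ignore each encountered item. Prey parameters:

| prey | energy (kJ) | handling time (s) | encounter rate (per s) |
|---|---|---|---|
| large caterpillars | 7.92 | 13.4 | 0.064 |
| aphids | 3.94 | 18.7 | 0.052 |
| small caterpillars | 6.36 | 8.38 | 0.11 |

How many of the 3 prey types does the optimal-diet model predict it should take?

Profitabilities (E/h, kJ/s): small caterpillars 0.759, large caterpillars 0.591, aphids 0.211. Add prey in this order while the next type's profitability exceeds the intake rate on those already taken.
Rate on top 1: 0.364. large caterpillars: 0.591 > 0.364 → include.
Rate on top 2: 0.4341. aphids: 0.211 < 0.4341 → exclude; stop.
Optimal diet: small caterpillars, large caterpillars — 2 of 3 types.

2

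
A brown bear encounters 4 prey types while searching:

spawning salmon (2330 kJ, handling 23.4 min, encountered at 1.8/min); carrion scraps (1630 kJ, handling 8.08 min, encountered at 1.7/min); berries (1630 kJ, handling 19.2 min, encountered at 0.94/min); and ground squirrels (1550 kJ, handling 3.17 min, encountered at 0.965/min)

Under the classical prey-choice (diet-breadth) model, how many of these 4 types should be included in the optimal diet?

1

Rank by E/h (kJ/min): ground squirrels 489, carrion scraps 202, spawning salmon 99.6, berries 84.9. Include each in turn until the next type's E/h falls below the running intake rate.
Rate on top 1: 368.5. carrion scraps: 202 < 368.5 → exclude; stop.
Optimal diet: ground squirrels — 1 of 4 types.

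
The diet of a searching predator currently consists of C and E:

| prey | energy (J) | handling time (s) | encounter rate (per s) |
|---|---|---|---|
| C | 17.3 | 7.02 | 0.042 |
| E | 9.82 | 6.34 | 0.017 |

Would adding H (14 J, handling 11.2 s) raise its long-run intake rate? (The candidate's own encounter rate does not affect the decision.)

Current rate: (0.042×17.3 + 0.017×9.82)/(1 + 0.042×7.02 + 0.017×6.34) = 0.6371 J/s.
H: E/h = 14/11.2 = 1.25 J/s.
Since 1.25 > R, including H increases the long-run rate.

Yes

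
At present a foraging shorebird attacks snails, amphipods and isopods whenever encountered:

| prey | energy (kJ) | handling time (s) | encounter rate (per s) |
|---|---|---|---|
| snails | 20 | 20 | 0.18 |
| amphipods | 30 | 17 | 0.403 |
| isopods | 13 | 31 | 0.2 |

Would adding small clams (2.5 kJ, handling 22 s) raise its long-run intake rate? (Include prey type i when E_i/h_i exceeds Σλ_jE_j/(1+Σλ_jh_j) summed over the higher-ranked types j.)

Intake rate on the current diet: R = (0.18×20 + 0.403×30 + 0.2×13) / (1 + 0.18×20 + 0.403×17 + 0.2×31) = 18.29/17.65 = 1.036 kJ/s.
Profitability of small clams: 2.5/22 = 0.1136 kJ/s.
Since 0.1136 < R, time spent handling small clams is better spent searching.

No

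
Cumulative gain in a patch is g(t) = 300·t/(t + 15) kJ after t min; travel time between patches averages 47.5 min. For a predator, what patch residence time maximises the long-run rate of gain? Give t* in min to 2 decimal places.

Optimal t* satisfies g'(t*) = g(t*)/(T + t*).
g'(t) = 300·15/(t + 15)². Setting 300·15/(t+15)² = 300t/[(t+15)(47.5+t)] gives 15(47.5+t) = t(t+15), so t² = 15×47.5 = 712.5.
t* = √712.5 = 26.69 min.

26.69 min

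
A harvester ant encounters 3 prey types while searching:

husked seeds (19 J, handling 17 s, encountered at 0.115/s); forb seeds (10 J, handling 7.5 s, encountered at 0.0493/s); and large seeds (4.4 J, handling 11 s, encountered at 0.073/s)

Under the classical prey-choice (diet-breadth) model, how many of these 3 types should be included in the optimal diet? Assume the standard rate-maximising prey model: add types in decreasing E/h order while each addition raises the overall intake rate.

2

Rank by E/h (J/s): forb seeds 1.33, husked seeds 1.12, large seeds 0.4. Include each in turn until the next type's E/h falls below the running intake rate.
Rate on top 1: 0.3599. husked seeds: 1.12 > 0.3599 → include.
Rate on top 2: 0.8055. large seeds: 0.4 < 0.8055 → exclude; stop.
Optimal diet: forb seeds, husked seeds — 2 of 3 types.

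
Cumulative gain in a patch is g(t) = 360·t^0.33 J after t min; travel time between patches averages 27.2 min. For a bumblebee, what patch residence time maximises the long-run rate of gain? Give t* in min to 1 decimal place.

By the marginal value theorem, leave when the instantaneous gain rate g'(t) equals the habitat-wide average g(t)/(T + t).
g'(t) = 0.33·360·t^-0.67. Setting 0.33·360·t^-0.67 = 360·t^0.33/(27.2+t) gives 0.33(27.2+t) = t, so 0.67·t = 0.33×27.2.
t* = 0.33×27.2/0.67 = 13.4 min.

13.4 min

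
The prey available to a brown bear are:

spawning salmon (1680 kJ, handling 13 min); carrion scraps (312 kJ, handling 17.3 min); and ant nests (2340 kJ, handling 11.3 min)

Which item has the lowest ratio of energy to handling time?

In descending order of E/h:
ant nests: 2340/11.3 = 207 kJ/min
spawning salmon: 1680/13 = 129 kJ/min
carrion scraps: 312/17.3 = 18 kJ/min

carrion scraps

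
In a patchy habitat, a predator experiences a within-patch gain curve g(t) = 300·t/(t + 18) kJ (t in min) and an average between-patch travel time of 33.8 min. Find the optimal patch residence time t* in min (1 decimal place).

Maximise g(t)/(T+t): set derivative to zero → g'(t)(T+t) = g(t).
g'(t) = 300·18/(t + 18)². Setting 300·18/(t+18)² = 300t/[(t+18)(33.8+t)] gives 18(33.8+t) = t(t+18), so t² = 18×33.8 = 608.4.
t* = √608.4 = 24.67 min.

24.7 min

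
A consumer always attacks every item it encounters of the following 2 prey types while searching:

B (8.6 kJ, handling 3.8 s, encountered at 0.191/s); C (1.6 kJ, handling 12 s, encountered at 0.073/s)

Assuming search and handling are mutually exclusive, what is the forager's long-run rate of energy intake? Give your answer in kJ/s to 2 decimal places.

0.68 kJ/s

R = (0.191×8.6 + 0.073×1.6) / (1 + 0.191×3.8 + 0.073×12) = 1.759/2.602 = 0.6762 kJ/s.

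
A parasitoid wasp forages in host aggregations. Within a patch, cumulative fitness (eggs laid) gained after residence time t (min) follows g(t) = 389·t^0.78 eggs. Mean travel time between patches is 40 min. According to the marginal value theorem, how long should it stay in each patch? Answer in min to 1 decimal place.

141.8 min

Optimal t* satisfies g'(t*) = g(t*)/(T + t*).
g'(t) = 0.78·389·t^-0.22. Setting 0.78·389·t^-0.22 = 389·t^0.78/(40+t) gives 0.78(40+t) = t, so 0.22·t = 0.78×40.
t* = 0.78×40/0.22 = 141.8 min.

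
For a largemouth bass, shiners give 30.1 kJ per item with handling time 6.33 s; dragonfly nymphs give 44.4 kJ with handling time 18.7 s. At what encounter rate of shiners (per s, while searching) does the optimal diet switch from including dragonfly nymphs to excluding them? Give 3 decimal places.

The zero-one rule: include dragonfly nymphs iff E₂/h₂ > λE₁/(1+λh₁). Equality gives the switch point.
λE₁h₂ = E₂ + λE₂h₁ ⇒ λ = E₂/(E₁h₂ − E₂h₁) = 44.4/(562.9 − 281.1) = 0.1575 per s.

0.158 per s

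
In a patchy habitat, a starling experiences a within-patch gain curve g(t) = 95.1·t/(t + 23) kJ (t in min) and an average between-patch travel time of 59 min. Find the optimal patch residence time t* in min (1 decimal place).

By the marginal value theorem, leave when the instantaneous gain rate g'(t) equals the habitat-wide average g(t)/(T + t).
g'(t) = 95.1·23/(t + 23)². Setting 95.1·23/(t+23)² = 95.1t/[(t+23)(59+t)] gives 23(59+t) = t(t+23), so t² = 23×59 = 1357.
t* = √1357 = 36.84 min.

36.8 min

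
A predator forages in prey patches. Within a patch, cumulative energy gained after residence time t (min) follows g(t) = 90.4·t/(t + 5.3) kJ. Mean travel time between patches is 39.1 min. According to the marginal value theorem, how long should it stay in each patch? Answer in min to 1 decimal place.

Optimal t* satisfies g'(t*) = g(t*)/(T + t*).
g'(t) = 90.4·5.3/(t + 5.3)². Setting 90.4·5.3/(t+5.3)² = 90.4t/[(t+5.3)(39.1+t)] gives 5.3(39.1+t) = t(t+5.3), so t² = 5.3×39.1 = 207.2.
t* = √207.2 = 14.4 min.

14.4 min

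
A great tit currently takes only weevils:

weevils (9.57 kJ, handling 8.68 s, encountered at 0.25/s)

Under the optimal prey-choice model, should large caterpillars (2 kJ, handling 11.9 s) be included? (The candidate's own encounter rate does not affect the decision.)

No

On weevils alone, R = ΣλE/(1+Σλh) = 2.393/3.17 = 0.7547 kJ/s.
Profitability of large caterpillars: 2/11.9 = 0.1681 kJ/s.
0.1681 < 0.7547, so adding large caterpillars would lower the average — exclude it.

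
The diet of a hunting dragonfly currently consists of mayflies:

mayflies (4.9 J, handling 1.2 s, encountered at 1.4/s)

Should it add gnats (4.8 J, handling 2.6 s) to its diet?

Current rate: (1.4×4.9)/(1 + 1.4×1.2) = 2.56 J/s.
gnats: E/h = 4.8/2.6 = 1.846 J/s.
1.846 < 2.56, so adding gnats would lower the average — exclude it.

No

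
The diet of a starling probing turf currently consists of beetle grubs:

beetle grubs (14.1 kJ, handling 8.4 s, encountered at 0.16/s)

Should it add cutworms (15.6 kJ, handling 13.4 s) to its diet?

Yes

On beetle grubs alone, R = ΣλE/(1+Σλh) = 2.256/2.344 = 0.9625 kJ/s.
cutworms: E/h = 15.6/13.4 = 1.164 kJ/s.
Since 1.164 > R, including cutworms increases the long-run rate.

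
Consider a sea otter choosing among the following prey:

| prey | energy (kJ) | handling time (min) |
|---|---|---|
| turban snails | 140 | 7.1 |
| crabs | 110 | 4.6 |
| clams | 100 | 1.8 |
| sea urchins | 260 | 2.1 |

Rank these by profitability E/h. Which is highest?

sea urchins

In descending order of E/h:
sea urchins: 260/2.1 = 124 kJ/min
clams: 100/1.8 = 55.6 kJ/min
crabs: 110/4.6 = 23.9 kJ/min
turban snails: 140/7.1 = 19.7 kJ/min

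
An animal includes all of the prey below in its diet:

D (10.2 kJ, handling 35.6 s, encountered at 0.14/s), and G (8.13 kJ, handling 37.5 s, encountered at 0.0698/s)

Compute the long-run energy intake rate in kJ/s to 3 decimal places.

0.232 kJ/s

R = Σλ_iE_i / (1 + Σλ_ih_i)
Numerator: 0.14×10.2 + 0.0698×8.13 = 1.995
Denominator: 1 + 0.14×35.6 + 0.0698×37.5 = 8.602
R = 1.995/8.602 = 0.232 kJ/s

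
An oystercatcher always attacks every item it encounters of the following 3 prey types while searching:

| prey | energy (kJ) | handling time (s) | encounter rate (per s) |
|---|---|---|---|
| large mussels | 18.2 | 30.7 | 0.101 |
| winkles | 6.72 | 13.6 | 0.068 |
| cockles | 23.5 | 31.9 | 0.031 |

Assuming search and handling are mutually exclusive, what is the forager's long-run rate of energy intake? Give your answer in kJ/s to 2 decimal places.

R = Σλ_iE_i / (1 + Σλ_ih_i)
Numerator: 0.101×18.2 + 0.068×6.72 + 0.031×23.5 = 3.024
Denominator: 1 + 0.101×30.7 + 0.068×13.6 + 0.031×31.9 = 6.014
R = 3.024/6.014 = 0.5027 kJ/s

0.50 kJ/s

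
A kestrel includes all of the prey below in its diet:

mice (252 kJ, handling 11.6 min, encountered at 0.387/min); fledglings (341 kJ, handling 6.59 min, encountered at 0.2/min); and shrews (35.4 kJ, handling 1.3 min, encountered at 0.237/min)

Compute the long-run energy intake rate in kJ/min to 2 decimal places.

Energy encountered per unit search time: 0.387×252 + 0.2×341 + 0.237×35.4 = 174.1 kJ/min.
Handling time per unit search time: 0.387×11.6 + 0.2×6.59 + 0.237×1.3 = 6.115.
Rate = 174.1/(1 + 6.115) = 24.47 kJ/min.

24.47 kJ/min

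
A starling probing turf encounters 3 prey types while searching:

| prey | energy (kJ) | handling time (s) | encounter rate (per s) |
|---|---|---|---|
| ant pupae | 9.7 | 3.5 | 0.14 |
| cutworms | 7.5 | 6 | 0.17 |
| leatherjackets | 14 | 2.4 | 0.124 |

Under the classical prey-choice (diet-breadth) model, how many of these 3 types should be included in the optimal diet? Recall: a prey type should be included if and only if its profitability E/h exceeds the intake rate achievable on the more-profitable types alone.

Profitabilities (E/h, kJ/s): leatherjackets 5.83, ant pupae 2.77, cutworms 1.25. Add prey in this order while the next type's profitability exceeds the intake rate on those already taken.
Rate on top 1: 1.338. ant pupae: 2.77 > 1.338 → include.
Rate on top 2: 1.731. cutworms: 1.25 < 1.731 → exclude; stop.
Optimal diet: leatherjackets, ant pupae — 2 of 3 types.

2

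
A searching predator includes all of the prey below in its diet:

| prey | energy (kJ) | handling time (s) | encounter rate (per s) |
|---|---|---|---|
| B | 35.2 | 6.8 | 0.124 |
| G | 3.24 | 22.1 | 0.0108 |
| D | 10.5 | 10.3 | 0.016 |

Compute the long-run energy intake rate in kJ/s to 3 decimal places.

Energy encountered per unit search time: 0.124×35.2 + 0.0108×3.24 + 0.016×10.5 = 4.568 kJ/s.
Handling time per unit search time: 0.124×6.8 + 0.0108×22.1 + 0.016×10.3 = 1.247.
Rate = 4.568/(1 + 1.247) = 2.033 kJ/s.

2.033 kJ/s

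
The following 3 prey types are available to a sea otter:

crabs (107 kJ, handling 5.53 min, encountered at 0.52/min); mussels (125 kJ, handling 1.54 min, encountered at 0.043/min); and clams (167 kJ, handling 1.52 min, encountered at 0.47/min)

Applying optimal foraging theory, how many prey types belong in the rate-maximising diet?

2

E/h in descending order: clams 110, mussels 81.2, crabs 19.3 kJ/min. The optimal diet is the largest prefix of this list for which every included type satisfies E_i/h_i > R on the types above it.
Rate on top 1: 45.78. mussels: 81.2 > 45.78 → include.
Rate on top 2: 47.1. crabs: 19.3 < 47.1 → exclude; stop.
Optimal diet: clams, mussels — 2 of 3 types.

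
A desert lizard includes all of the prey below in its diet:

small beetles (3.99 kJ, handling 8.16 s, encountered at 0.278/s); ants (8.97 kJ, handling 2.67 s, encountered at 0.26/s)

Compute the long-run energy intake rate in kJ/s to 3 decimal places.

0.868 kJ/s

Energy encountered per unit search time: 0.278×3.99 + 0.26×8.97 = 3.441 kJ/s.
Handling time per unit search time: 0.278×8.16 + 0.26×2.67 = 2.963.
Rate = 3.441/(1 + 2.963) = 0.8685 kJ/s.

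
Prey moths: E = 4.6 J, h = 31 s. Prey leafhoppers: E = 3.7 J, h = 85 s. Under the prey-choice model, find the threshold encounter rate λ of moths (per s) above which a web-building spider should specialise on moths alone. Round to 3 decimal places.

0.013 per s

The zero-one rule: include leafhoppers iff E₂/h₂ > λE₁/(1+λh₁). Equality gives the switch point.
λE₁h₂ = E₂ + λE₂h₁ ⇒ λ = E₂/(E₁h₂ − E₂h₁) = 3.7/(391 − 114.7) = 0.01339 per s.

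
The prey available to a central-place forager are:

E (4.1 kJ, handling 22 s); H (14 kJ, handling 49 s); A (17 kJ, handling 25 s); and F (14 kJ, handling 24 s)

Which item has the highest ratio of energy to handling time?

In descending order of E/h:
A: 17/25 = 0.68 kJ/s
F: 14/24 = 0.583 kJ/s
H: 14/49 = 0.286 kJ/s
E: 4.1/22 = 0.186 kJ/s

A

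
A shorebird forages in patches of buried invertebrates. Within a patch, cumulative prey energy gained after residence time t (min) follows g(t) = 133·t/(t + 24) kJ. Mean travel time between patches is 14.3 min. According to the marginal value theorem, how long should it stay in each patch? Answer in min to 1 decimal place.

By the marginal value theorem, leave when the instantaneous gain rate g'(t) equals the habitat-wide average g(t)/(T + t).
g'(t) = 133·24/(t + 24)². Setting 133·24/(t+24)² = 133t/[(t+24)(14.3+t)] gives 24(14.3+t) = t(t+24), so t² = 24×14.3 = 343.2.
t* = √343.2 = 18.53 min.

18.5 min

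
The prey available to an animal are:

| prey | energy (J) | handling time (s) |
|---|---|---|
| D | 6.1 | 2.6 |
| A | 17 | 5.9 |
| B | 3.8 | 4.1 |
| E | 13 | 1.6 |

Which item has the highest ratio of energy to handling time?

E

Profitability E/h (J/s): D = 6.1/2.6 = 2.35, A = 17/5.9 = 2.88, B = 3.8/4.1 = 0.927, E = 13/1.6 = 8.12.
Ranked: E > A > D > B.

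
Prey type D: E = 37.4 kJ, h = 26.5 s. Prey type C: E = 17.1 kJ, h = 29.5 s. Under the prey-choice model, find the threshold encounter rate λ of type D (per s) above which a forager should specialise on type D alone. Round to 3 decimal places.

At the threshold, the rate on type D alone equals the profitability of type C: λ·37.4/(1 + λ·26.5) = 17.1/29.5 = 0.5797.
Rearranging, λ(37.4 − 0.5797×26.5) = 0.5797, so λ = 0.5797/22.04 = 0.0263 per s.

0.026 per s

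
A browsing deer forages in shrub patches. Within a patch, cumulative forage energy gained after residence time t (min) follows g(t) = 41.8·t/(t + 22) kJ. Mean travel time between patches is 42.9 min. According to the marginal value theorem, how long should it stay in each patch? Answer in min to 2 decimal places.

30.72 min

By the marginal value theorem, leave when the instantaneous gain rate g'(t) equals the habitat-wide average g(t)/(T + t).
g'(t) = 41.8·22/(t + 22)². Setting 41.8·22/(t+22)² = 41.8t/[(t+22)(42.9+t)] gives 22(42.9+t) = t(t+22), so t² = 22×42.9 = 943.8.
t* = √943.8 = 30.72 min.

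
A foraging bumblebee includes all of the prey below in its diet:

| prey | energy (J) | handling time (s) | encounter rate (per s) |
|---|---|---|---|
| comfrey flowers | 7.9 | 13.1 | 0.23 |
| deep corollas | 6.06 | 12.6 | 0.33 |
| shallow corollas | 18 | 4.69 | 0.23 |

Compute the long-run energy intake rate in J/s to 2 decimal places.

R = Σλ_iE_i / (1 + Σλ_ih_i)
Numerator: 0.23×7.9 + 0.33×6.06 + 0.23×18 = 7.957
Denominator: 1 + 0.23×13.1 + 0.33×12.6 + 0.23×4.69 = 9.25
R = 7.957/9.25 = 0.8602 J/s

0.86 J/s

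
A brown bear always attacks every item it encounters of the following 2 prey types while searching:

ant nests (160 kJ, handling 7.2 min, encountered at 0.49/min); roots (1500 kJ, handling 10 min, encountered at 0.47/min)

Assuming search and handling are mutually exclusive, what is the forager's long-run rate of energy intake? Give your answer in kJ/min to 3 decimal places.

R = (0.49×160 + 0.47×1500) / (1 + 0.49×7.2 + 0.47×10) = 783.4/9.228 = 84.89 kJ/min.

84.894 kJ/min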